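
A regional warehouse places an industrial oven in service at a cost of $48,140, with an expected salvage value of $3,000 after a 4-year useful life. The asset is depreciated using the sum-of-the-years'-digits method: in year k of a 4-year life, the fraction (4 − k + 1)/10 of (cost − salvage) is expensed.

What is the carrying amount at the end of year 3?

$7,514

Depreciable base = $48,140 − $3,000 = $45,140.
Sum of the years' digits = 4+3+2+1 = 10.
Year 1: $45,140 × 4/10 = $18,056. Book value $30,084.
Year 2: $45,140 × 3/10 = $13,542. Book value $16,542.
Year 3: $45,140 × 2/10 = $9,028. Book value $7,514.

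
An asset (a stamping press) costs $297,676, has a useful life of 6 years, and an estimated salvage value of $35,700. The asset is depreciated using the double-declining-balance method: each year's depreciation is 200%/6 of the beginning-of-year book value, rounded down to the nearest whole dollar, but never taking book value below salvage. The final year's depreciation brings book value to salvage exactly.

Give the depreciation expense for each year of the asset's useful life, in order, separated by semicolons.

$99,225; $66,150; $44,100; $29,400; $19,600; $3,501

Depreciable base = $297,676 − $35,700 = $261,976.
Year 1: ⌊$297,676 × 200%/6⌋ = $99,225. Book value $198,451.
Year 2: ⌊$198,451 × 200%/6⌋ = $66,150. Book value $132,301.
Year 3: ⌊$132,301 × 200%/6⌋ = $44,100. Book value $88,201.
Year 4: ⌊$88,201 × 200%/6⌋ = $29,400. Book value $58,801.
Year 5: ⌊$58,801 × 200%/6⌋ = $19,600. Book value $39,201.
Year 6 (final): $39,201 − $35,700 = $3,501. Book value $35,700.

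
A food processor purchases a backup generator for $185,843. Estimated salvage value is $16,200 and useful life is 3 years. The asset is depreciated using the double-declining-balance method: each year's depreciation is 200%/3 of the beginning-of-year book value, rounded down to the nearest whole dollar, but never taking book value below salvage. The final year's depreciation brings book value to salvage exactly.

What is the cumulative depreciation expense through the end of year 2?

$165,193

Depreciable base = $185,843 − $16,200 = $169,643.
Year 1: ⌊$185,843 × 200%/3⌋ = $123,895. Book value $61,948.
Year 2: ⌊$61,948 × 200%/3⌋ = $41,298. Book value $20,650.
Accumulated through year 2 = $185,843 − $20,650 = $165,193.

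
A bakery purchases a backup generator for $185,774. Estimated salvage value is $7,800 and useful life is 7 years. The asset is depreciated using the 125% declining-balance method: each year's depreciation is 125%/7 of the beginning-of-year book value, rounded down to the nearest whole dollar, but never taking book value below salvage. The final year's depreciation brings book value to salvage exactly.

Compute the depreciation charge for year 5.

$15,103

Depreciable base = $185,774 − $7,800 = $177,974.
Year 1: ⌊$185,774 × 125%/7⌋ = $33,173. Book value $152,601.
Year 2: ⌊$152,601 × 125%/7⌋ = $27,250. Book value $125,351.
Year 3: ⌊$125,351 × 125%/7⌋ = $22,384. Book value $102,967.
Year 4: ⌊$102,967 × 125%/7⌋ = $18,386. Book value $84,581.
Year 5: ⌊$84,581 × 125%/7⌋ = $15,103. Book value $69,478.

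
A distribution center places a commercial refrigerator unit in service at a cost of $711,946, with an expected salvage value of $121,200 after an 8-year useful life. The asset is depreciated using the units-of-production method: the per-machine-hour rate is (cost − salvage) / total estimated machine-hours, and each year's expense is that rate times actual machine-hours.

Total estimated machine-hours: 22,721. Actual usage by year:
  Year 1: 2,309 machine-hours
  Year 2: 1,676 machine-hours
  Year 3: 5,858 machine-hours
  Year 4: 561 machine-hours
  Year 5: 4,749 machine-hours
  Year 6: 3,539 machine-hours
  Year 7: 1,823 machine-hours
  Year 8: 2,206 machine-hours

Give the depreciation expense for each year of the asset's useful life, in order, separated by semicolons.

$60,034; $43,576; $152,308; $14,586; $123,474; $92,014; $47,398; $57,356

Depreciable base = $711,946 − $121,200 = $590,746.
Rate = $590,746 / 22,721 machine-hours = $26 per machine-hour.
Year 1: 2,309 × $26 = $60,034. Book value $651,912.
Year 2: 1,676 × $26 = $43,576. Book value $608,336.
Year 3: 5,858 × $26 = $152,308. Book value $456,028.
Year 4: 561 × $26 = $14,586. Book value $441,442.
Year 5: 4,749 × $26 = $123,474. Book value $317,968.
Year 6: 3,539 × $26 = $92,014. Book value $225,954.
Year 7: 1,823 × $26 = $47,398. Book value $178,556.
Year 8: 2,206 × $26 = $57,356. Book value $121,200.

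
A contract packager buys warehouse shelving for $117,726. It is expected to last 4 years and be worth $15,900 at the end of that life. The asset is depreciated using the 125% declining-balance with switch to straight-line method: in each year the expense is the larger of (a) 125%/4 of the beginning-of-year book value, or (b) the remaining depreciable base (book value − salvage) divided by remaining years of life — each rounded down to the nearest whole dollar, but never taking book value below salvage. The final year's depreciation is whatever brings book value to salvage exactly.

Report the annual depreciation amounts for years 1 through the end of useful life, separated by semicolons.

Depreciable base = $117,726 − $15,900 = $101,826.
Year 1: DB = ⌊$117,726 × 125%/4⌋ = $36,789; SL = ⌊$101,826/4⌋ = $25,456 → take DB $36,789. Book value $80,937.
Year 2: DB = ⌊$80,937 × 125%/4⌋ = $25,292; SL = ⌊$65,037/3⌋ = $21,679 → take DB $25,292. Book value $55,645.
Year 3: DB = ⌊$55,645 × 125%/4⌋ = $17,389; SL = ⌊$39,745/2⌋ = $19,872 → take SL $19,872. Book value $35,773.
Year 4 (final): $35,773 − $15,900 = $19,873. Book value $15,900.

$36,789; $25,292; $19,872; $19,873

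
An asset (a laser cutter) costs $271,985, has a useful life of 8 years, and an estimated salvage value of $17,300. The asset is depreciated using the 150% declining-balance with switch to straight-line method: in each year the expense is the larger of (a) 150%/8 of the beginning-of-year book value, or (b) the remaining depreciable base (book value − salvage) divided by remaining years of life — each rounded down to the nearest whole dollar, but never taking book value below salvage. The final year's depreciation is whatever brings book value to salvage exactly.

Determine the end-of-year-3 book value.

Depreciable base = $271,985 − $17,300 = $254,685.
Year 1: DB = ⌊$271,985 × 150%/8⌋ = $50,997; SL = ⌊$254,685/8⌋ = $31,835 → take DB $50,997. Book value $220,988.
Year 2: DB = ⌊$220,988 × 150%/8⌋ = $41,435; SL = ⌊$203,688/7⌋ = $29,098 → take DB $41,435. Book value $179,553.
Year 3: DB = ⌊$179,553 × 150%/8⌋ = $33,666; SL = ⌊$162,253/6⌋ = $27,042 → take DB $33,666. Book value $145,887.

$145,887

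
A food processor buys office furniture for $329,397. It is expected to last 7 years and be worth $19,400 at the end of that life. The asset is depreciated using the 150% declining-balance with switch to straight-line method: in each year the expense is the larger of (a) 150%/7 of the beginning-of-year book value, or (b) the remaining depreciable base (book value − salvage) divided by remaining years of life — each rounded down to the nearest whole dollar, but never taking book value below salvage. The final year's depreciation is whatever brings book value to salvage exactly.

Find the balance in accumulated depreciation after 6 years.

Depreciable base = $329,397 − $19,400 = $309,997.
Year 1: DB = ⌊$329,397 × 150%/7⌋ = $70,585; SL = ⌊$309,997/7⌋ = $44,285 → take DB $70,585. Book value $258,812.
Year 2: DB = ⌊$258,812 × 150%/7⌋ = $55,459; SL = ⌊$239,412/6⌋ = $39,902 → take DB $55,459. Book value $203,353.
Year 3: DB = ⌊$203,353 × 150%/7⌋ = $43,575; SL = ⌊$183,953/5⌋ = $36,790 → take DB $43,575. Book value $159,778.
Year 4: DB = ⌊$159,778 × 150%/7⌋ = $34,238; SL = ⌊$140,378/4⌋ = $35,094 → take SL $35,094. Book value $124,684.
Year 5: DB = ⌊$124,684 × 150%/7⌋ = $26,718; SL = ⌊$105,284/3⌋ = $35,094 → take SL $35,094. Book value $89,590.
Year 6: DB = ⌊$89,590 × 150%/7⌋ = $19,197; SL = ⌊$70,190/2⌋ = $35,095 → take SL $35,095. Book value $54,495.
Accumulated through year 6 = $329,397 − $54,495 = $274,902.

$274,902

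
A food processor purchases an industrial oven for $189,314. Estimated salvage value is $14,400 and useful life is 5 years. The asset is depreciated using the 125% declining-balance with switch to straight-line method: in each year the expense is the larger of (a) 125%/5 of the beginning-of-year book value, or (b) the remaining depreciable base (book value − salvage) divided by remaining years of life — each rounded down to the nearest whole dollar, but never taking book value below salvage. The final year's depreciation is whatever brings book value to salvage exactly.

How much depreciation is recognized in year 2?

Depreciable base = $189,314 − $14,400 = $174,914.
Year 1: DB = ⌊$189,314 × 125%/5⌋ = $47,328; SL = ⌊$174,914/5⌋ = $34,982 → take DB $47,328. Book value $141,986.
Year 2: DB = ⌊$141,986 × 125%/5⌋ = $35,496; SL = ⌊$127,586/4⌋ = $31,896 → take DB $35,496. Book value $106,490.

$35,496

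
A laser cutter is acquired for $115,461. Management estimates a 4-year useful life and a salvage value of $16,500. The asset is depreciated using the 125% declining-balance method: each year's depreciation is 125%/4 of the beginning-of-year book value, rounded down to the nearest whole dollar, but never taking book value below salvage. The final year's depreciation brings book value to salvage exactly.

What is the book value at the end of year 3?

Depreciable base = $115,461 − $16,500 = $98,961.
Year 1: ⌊$115,461 × 125%/4⌋ = $36,081. Book value $79,380.
Year 2: ⌊$79,380 × 125%/4⌋ = $24,806. Book value $54,574.
Year 3: ⌊$54,574 × 125%/4⌋ = $17,054. Book value $37,520.

$37,520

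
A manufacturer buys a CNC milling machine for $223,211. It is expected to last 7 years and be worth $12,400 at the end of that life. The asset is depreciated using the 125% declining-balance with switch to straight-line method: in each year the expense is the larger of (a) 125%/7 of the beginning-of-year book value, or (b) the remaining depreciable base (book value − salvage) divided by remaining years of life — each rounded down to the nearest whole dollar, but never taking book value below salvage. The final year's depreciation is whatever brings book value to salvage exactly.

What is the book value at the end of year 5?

$67,685

Depreciable base = $223,211 − $12,400 = $210,811.
Year 1: DB = ⌊$223,211 × 125%/7⌋ = $39,859; SL = ⌊$210,811/7⌋ = $30,115 → take DB $39,859. Book value $183,352.
Year 2: DB = ⌊$183,352 × 125%/7⌋ = $32,741; SL = ⌊$170,952/6⌋ = $28,492 → take DB $32,741. Book value $150,611.
Year 3: DB = ⌊$150,611 × 125%/7⌋ = $26,894; SL = ⌊$138,211/5⌋ = $27,642 → take SL $27,642. Book value $122,969.
Year 4: DB = ⌊$122,969 × 125%/7⌋ = $21,958; SL = ⌊$110,569/4⌋ = $27,642 → take SL $27,642. Book value $95,327.
Year 5: DB = ⌊$95,327 × 125%/7⌋ = $17,022; SL = ⌊$82,927/3⌋ = $27,642 → take SL $27,642. Book value $67,685.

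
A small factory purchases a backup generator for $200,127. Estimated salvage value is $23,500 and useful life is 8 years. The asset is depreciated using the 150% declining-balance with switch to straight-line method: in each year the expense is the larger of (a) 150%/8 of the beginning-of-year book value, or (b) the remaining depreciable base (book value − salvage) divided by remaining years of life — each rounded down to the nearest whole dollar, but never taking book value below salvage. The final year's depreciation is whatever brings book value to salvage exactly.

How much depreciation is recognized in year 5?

$16,353

Depreciable base = $200,127 − $23,500 = $176,627.
Year 1: DB = ⌊$200,127 × 150%/8⌋ = $37,523; SL = ⌊$176,627/8⌋ = $22,078 → take DB $37,523. Book value $162,604.
Year 2: DB = ⌊$162,604 × 150%/8⌋ = $30,488; SL = ⌊$139,104/7⌋ = $19,872 → take DB $30,488. Book value $132,116.
Year 3: DB = ⌊$132,116 × 150%/8⌋ = $24,771; SL = ⌊$108,616/6⌋ = $18,102 → take DB $24,771. Book value $107,345.
Year 4: DB = ⌊$107,345 × 150%/8⌋ = $20,127; SL = ⌊$83,845/5⌋ = $16,769 → take DB $20,127. Book value $87,218.
Year 5: DB = ⌊$87,218 × 150%/8⌋ = $16,353; SL = ⌊$63,718/4⌋ = $15,929 → take DB $16,353. Book value $70,865.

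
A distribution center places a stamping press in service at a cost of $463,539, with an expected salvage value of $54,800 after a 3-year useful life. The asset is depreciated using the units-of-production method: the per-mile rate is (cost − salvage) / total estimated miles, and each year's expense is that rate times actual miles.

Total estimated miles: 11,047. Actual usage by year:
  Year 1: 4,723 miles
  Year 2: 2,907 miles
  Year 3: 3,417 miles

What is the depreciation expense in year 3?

Depreciable base = $463,539 − $54,800 = $408,739.
Rate = $408,739 / 11,047 miles = $37 per mile.
Year 1: 4,723 × $37 = $174,751. Book value $288,788.
Year 2: 2,907 × $37 = $107,559. Book value $181,229.
Year 3: 3,417 × $37 = $126,429. Book value $54,800.

$126,429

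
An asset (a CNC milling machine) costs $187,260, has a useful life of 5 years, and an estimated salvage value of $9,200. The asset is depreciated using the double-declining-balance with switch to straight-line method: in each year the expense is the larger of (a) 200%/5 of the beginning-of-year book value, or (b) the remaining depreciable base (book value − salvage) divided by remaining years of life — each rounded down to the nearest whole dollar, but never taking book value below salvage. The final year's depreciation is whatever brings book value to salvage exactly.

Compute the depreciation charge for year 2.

$44,942

Depreciable base = $187,260 − $9,200 = $178,060.
Year 1: DB = ⌊$187,260 × 200%/5⌋ = $74,904; SL = ⌊$178,060/5⌋ = $35,612 → take DB $74,904. Book value $112,356.
Year 2: DB = ⌊$112,356 × 200%/5⌋ = $44,942; SL = ⌊$103,156/4⌋ = $25,789 → take DB $44,942. Book value $67,414.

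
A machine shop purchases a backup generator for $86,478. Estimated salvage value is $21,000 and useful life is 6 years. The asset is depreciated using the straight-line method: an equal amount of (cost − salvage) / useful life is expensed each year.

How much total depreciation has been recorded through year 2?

$21,826

Depreciable base = $86,478 − $21,000 = $65,478.
Annual expense = $65,478 / 6 = $10,913.
End of year 1: book value $75,565.
End of year 2: book value $64,652.
Accumulated through year 2 = $86,478 − $64,652 = $21,826.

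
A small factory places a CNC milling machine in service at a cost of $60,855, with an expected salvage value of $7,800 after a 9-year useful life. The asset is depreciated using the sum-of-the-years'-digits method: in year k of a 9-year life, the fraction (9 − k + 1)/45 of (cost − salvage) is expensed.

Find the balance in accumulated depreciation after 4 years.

Depreciable base = $60,855 − $7,800 = $53,055.
Sum of the years' digits = 9+8+7+6+5+4+3+2+1 = 45.
Year 1: $53,055 × 9/45 = $10,611. Book value $50,244.
Year 2: $53,055 × 8/45 = $9,432. Book value $40,812.
Year 3: $53,055 × 7/45 = $8,253. Book value $32,559.
Year 4: $53,055 × 6/45 = $7,074. Book value $25,485.
Accumulated through year 4 = $60,855 − $25,485 = $35,370.

$35,370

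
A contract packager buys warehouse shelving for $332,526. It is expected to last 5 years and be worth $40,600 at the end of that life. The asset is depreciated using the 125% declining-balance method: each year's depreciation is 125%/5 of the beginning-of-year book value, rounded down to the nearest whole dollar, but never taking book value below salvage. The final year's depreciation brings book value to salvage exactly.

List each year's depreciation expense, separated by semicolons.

Depreciable base = $332,526 − $40,600 = $291,926.
Year 1: ⌊$332,526 × 125%/5⌋ = $83,131. Book value $249,395.
Year 2: ⌊$249,395 × 125%/5⌋ = $62,348. Book value $187,047.
Year 3: ⌊$187,047 × 125%/5⌋ = $46,761. Book value $140,286.
Year 4: ⌊$140,286 × 125%/5⌋ = $35,071. Book value $105,215.
Year 5 (final): $105,215 − $40,600 = $64,615. Book value $40,600.

$83,131; $62,348; $46,761; $35,071; $64,615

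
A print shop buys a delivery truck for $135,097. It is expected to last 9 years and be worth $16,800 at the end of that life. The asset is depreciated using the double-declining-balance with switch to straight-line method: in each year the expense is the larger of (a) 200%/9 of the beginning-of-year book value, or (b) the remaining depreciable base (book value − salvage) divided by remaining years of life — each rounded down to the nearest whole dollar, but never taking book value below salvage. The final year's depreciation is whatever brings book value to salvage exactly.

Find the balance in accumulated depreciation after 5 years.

$96,643

Depreciable base = $135,097 − $16,800 = $118,297.
Year 1: DB = ⌊$135,097 × 200%/9⌋ = $30,021; SL = ⌊$118,297/9⌋ = $13,144 → take DB $30,021. Book value $105,076.
Year 2: DB = ⌊$105,076 × 200%/9⌋ = $23,350; SL = ⌊$88,276/8⌋ = $11,034 → take DB $23,350. Book value $81,726.
Year 3: DB = ⌊$81,726 × 200%/9⌋ = $18,161; SL = ⌊$64,926/7⌋ = $9,275 → take DB $18,161. Book value $63,565.
Year 4: DB = ⌊$63,565 × 200%/9⌋ = $14,125; SL = ⌊$46,765/6⌋ = $7,794 → take DB $14,125. Book value $49,440.
Year 5: DB = ⌊$49,440 × 200%/9⌋ = $10,986; SL = ⌊$32,640/5⌋ = $6,528 → take DB $10,986. Book value $38,454.
Accumulated through year 5 = $135,097 − $38,454 = $96,643.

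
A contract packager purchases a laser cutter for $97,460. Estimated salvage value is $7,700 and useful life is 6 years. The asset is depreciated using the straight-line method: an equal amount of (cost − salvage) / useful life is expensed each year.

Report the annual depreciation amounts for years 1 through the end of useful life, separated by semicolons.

Depreciable base = $97,460 − $7,700 = $89,760.
Annual expense = $89,760 / 6 = $14,960.
End of year 1: book value $82,500.
End of year 2: book value $67,540.
End of year 3: book value $52,580.
End of year 4: book value $37,620.
End of year 5: book value $22,660.
End of year 6: book value $7,700.

$14,960; $14,960; $14,960; $14,960; $14,960; $14,960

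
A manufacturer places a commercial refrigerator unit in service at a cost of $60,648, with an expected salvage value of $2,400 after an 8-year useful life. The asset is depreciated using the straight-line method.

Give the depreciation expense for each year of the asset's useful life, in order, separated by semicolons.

$7,281; $7,281; $7,281; $7,281; $7,281; $7,281; $7,281; $7,281

Depreciable base = $60,648 − $2,400 = $58,248.
Annual expense = $58,248 / 8 = $7,281.
End of year 1: book value $53,367.
End of year 2: book value $46,086.
End of year 3: book value $38,805.
End of year 4: book value $31,524.
End of year 5: book value $24,243.
End of year 6: book value $16,962.
End of year 7: book value $9,681.
End of year 8: book value $2,400.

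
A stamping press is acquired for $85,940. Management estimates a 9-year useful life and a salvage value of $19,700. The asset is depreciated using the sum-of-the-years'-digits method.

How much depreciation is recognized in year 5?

Depreciable base = $85,940 − $19,700 = $66,240.
Sum of the years' digits = 9+8+7+6+5+4+3+2+1 = 45.
Year 1: $66,240 × 9/45 = $13,248. Book value $72,692.
Year 2: $66,240 × 8/45 = $11,776. Book value $60,916.
Year 3: $66,240 × 7/45 = $10,304. Book value $50,612.
Year 4: $66,240 × 6/45 = $8,832. Book value $41,780.
Year 5: $66,240 × 5/45 = $7,360. Book value $34,420.

$7,360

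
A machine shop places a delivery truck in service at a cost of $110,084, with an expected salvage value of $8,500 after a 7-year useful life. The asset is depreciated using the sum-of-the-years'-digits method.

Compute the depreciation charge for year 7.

Depreciable base = $110,084 − $8,500 = $101,584.
Sum of the years' digits = 7+6+5+4+3+2+1 = 28.
Year 1: $101,584 × 7/28 = $25,396. Book value $84,688.
Year 2: $101,584 × 6/28 = $21,768. Book value $62,920.
Year 3: $101,584 × 5/28 = $18,140. Book value $44,780.
Year 4: $101,584 × 4/28 = $14,512. Book value $30,268.
Year 5: $101,584 × 3/28 = $10,884. Book value $19,384.
Year 6: $101,584 × 2/28 = $7,256. Book value $12,128.
Year 7: $101,584 × 1/28 = $3,628. Book value $8,500.

$3,628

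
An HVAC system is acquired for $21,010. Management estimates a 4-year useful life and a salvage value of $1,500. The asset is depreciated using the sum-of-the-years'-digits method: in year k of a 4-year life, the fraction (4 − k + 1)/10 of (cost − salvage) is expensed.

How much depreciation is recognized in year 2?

$5,853

Depreciable base = $21,010 − $1,500 = $19,510.
Sum of the years' digits = 4+3+2+1 = 10.
Year 1: $19,510 × 4/10 = $7,804. Book value $13,206.
Year 2: $19,510 × 3/10 = $5,853. Book value $7,353.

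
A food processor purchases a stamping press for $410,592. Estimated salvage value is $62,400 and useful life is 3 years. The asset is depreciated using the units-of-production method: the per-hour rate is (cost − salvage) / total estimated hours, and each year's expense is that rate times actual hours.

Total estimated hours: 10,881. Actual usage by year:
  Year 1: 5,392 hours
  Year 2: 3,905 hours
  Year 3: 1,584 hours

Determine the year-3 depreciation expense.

Depreciable base = $410,592 − $62,400 = $348,192.
Rate = $348,192 / 10,881 hours = $32 per hour.
Year 1: 5,392 × $32 = $172,544. Book value $238,048.
Year 2: 3,905 × $32 = $124,960. Book value $113,088.
Year 3: 1,584 × $32 = $50,688. Book value $62,400.

$50,688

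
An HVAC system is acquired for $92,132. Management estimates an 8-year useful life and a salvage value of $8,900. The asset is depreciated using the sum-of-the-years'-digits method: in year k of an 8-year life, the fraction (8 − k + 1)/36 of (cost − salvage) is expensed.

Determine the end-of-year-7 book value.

$11,212

Depreciable base = $92,132 − $8,900 = $83,232.
Sum of the years' digits = 8+7+6+5+4+3+2+1 = 36.
Year 1: $83,232 × 8/36 = $18,496. Book value $73,636.
Year 2: $83,232 × 7/36 = $16,184. Book value $57,452.
Year 3: $83,232 × 6/36 = $13,872. Book value $43,580.
Year 4: $83,232 × 5/36 = $11,560. Book value $32,020.
Year 5: $83,232 × 4/36 = $9,248. Book value $22,772.
Year 6: $83,232 × 3/36 = $6,936. Book value $15,836.
Year 7: $83,232 × 2/36 = $4,624. Book value $11,212.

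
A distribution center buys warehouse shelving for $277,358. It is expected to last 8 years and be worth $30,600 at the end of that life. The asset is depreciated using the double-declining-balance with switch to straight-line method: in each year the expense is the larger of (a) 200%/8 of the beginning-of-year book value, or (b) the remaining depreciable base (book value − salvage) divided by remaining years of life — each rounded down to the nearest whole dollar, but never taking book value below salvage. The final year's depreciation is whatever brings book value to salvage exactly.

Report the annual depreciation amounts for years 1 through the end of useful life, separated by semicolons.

$69,339; $52,004; $39,003; $29,253; $21,939; $16,455; $12,341; $6,424

Depreciable base = $277,358 − $30,600 = $246,758.
Year 1: DB = ⌊$277,358 × 200%/8⌋ = $69,339; SL = ⌊$246,758/8⌋ = $30,844 → take DB $69,339. Book value $208,019.
Year 2: DB = ⌊$208,019 × 200%/8⌋ = $52,004; SL = ⌊$177,419/7⌋ = $25,345 → take DB $52,004. Book value $156,015.
Year 3: DB = ⌊$156,015 × 200%/8⌋ = $39,003; SL = ⌊$125,415/6⌋ = $20,902 → take DB $39,003. Book value $117,012.
Year 4: DB = ⌊$117,012 × 200%/8⌋ = $29,253; SL = ⌊$86,412/5⌋ = $17,282 → take DB $29,253. Book value $87,759.
Year 5: DB = ⌊$87,759 × 200%/8⌋ = $21,939; SL = ⌊$57,159/4⌋ = $14,289 → take DB $21,939. Book value $65,820.
Year 6: DB = ⌊$65,820 × 200%/8⌋ = $16,455; SL = ⌊$35,220/3⌋ = $11,740 → take DB $16,455. Book value $49,365.
Year 7: DB = ⌊$49,365 × 200%/8⌋ = $12,341; SL = ⌊$18,765/2⌋ = $9,382 → take DB $12,341. Book value $37,024.
Year 8 (final): $37,024 − $30,600 = $6,424. Book value $30,600.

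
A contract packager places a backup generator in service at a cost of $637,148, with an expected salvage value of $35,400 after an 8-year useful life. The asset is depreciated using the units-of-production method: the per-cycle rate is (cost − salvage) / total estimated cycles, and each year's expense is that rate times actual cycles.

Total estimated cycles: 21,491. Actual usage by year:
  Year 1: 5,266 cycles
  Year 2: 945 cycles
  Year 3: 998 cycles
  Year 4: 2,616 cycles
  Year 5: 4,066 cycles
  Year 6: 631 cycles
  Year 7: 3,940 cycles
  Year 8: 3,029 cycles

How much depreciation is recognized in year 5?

Depreciable base = $637,148 − $35,400 = $601,748.
Rate = $601,748 / 21,491 cycles = $28 per cycle.
Year 1: 5,266 × $28 = $147,448. Book value $489,700.
Year 2: 945 × $28 = $26,460. Book value $463,240.
Year 3: 998 × $28 = $27,944. Book value $435,296.
Year 4: 2,616 × $28 = $73,248. Book value $362,048.
Year 5: 4,066 × $28 = $113,848. Book value $248,200.

$113,848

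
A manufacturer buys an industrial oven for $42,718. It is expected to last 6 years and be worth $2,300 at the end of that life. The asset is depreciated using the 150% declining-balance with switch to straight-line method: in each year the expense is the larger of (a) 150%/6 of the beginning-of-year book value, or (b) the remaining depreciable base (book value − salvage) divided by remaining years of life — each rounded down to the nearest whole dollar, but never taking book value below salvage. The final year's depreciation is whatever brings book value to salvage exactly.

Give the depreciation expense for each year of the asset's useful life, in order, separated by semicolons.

Depreciable base = $42,718 − $2,300 = $40,418.
Year 1: DB = ⌊$42,718 × 150%/6⌋ = $10,679; SL = ⌊$40,418/6⌋ = $6,736 → take DB $10,679. Book value $32,039.
Year 2: DB = ⌊$32,039 × 150%/6⌋ = $8,009; SL = ⌊$29,739/5⌋ = $5,947 → take DB $8,009. Book value $24,030.
Year 3: DB = ⌊$24,030 × 150%/6⌋ = $6,007; SL = ⌊$21,730/4⌋ = $5,432 → take DB $6,007. Book value $18,023.
Year 4: DB = ⌊$18,023 × 150%/6⌋ = $4,505; SL = ⌊$15,723/3⌋ = $5,241 → take SL $5,241. Book value $12,782.
Year 5: DB = ⌊$12,782 × 150%/6⌋ = $3,195; SL = ⌊$10,482/2⌋ = $5,241 → take SL $5,241. Book value $7,541.
Year 6 (final): $7,541 − $2,300 = $5,241. Book value $2,300.

$10,679; $8,009; $6,007; $5,241; $5,241; $5,241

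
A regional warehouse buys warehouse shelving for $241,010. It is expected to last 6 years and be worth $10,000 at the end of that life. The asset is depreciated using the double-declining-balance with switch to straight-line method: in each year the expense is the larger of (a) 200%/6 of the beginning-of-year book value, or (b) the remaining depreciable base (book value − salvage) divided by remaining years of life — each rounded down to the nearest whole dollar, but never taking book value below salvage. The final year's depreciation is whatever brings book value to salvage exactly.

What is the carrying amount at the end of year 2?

$107,116

Depreciable base = $241,010 − $10,000 = $231,010.
Year 1: DB = ⌊$241,010 × 200%/6⌋ = $80,336; SL = ⌊$231,010/6⌋ = $38,501 → take DB $80,336. Book value $160,674.
Year 2: DB = ⌊$160,674 × 200%/6⌋ = $53,558; SL = ⌊$150,674/5⌋ = $30,134 → take DB $53,558. Book value $107,116.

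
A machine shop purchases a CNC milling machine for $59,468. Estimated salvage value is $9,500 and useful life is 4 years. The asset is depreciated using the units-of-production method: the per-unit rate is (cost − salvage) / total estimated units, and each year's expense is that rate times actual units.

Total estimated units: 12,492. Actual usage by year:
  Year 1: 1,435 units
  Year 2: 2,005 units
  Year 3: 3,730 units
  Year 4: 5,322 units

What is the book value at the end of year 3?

Depreciable base = $59,468 − $9,500 = $49,968.
Rate = $49,968 / 12,492 units = $4 per unit.
Year 1: 1,435 × $4 = $5,740. Book value $53,728.
Year 2: 2,005 × $4 = $8,020. Book value $45,708.
Year 3: 3,730 × $4 = $14,920. Book value $30,788.

$30,788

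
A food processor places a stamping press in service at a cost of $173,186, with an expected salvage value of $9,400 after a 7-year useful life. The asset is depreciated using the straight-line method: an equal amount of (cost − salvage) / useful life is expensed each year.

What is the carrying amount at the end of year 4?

$79,594

Depreciable base = $173,186 − $9,400 = $163,786.
Annual expense = $163,786 / 7 = $23,398.
End of year 1: book value $149,788.
End of year 2: book value $126,390.
End of year 3: book value $102,992.
End of year 4: book value $79,594.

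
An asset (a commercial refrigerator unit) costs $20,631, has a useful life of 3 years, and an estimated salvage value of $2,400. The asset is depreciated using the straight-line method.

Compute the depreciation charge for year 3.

Depreciable base = $20,631 − $2,400 = $18,231.
Annual expense = $18,231 / 3 = $6,077.

$6,077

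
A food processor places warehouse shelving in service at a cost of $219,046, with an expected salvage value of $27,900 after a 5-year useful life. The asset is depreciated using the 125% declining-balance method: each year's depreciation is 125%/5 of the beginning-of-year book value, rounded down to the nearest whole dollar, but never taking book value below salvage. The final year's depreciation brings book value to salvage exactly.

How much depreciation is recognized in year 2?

$41,071

Depreciable base = $219,046 − $27,900 = $191,146.
Year 1: ⌊$219,046 × 125%/5⌋ = $54,761. Book value $164,285.
Year 2: ⌊$164,285 × 125%/5⌋ = $41,071. Book value $123,214.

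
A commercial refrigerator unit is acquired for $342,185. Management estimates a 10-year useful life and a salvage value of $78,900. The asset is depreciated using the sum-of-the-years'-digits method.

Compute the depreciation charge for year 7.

$19,148

Depreciable base = $342,185 − $78,900 = $263,285.
Sum of the years' digits = 10+9+8+7+6+5+4+3+2+1 = 55.
Year 1: $263,285 × 10/55 = $47,870. Book value $294,315.
Year 2: $263,285 × 9/55 = $43,083. Book value $251,232.
Year 3: $263,285 × 8/55 = $38,296. Book value $212,936.
Year 4: $263,285 × 7/55 = $33,509. Book value $179,427.
Year 5: $263,285 × 6/55 = $28,722. Book value $150,705.
Year 6: $263,285 × 5/55 = $23,935. Book value $126,770.
Year 7: $263,285 × 4/55 = $19,148. Book value $107,622.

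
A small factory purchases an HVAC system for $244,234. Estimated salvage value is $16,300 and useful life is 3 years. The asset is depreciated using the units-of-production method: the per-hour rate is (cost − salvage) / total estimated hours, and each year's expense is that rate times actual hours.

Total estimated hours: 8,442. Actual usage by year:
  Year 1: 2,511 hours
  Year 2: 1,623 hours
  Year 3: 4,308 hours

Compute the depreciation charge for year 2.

$43,821

Depreciable base = $244,234 − $16,300 = $227,934.
Rate = $227,934 / 8,442 hours = $27 per hour.
Year 1: 2,511 × $27 = $67,797. Book value $176,437.
Year 2: 1,623 × $27 = $43,821. Book value $132,616.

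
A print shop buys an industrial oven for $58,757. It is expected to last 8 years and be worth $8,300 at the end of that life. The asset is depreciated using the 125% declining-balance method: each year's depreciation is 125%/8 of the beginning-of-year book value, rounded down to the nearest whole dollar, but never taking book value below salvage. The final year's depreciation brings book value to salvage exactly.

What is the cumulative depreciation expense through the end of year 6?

Depreciable base = $58,757 − $8,300 = $50,457.
Year 1: ⌊$58,757 × 125%/8⌋ = $9,180. Book value $49,577.
Year 2: ⌊$49,577 × 125%/8⌋ = $7,746. Book value $41,831.
Year 3: ⌊$41,831 × 125%/8⌋ = $6,536. Book value $35,295.
Year 4: ⌊$35,295 × 125%/8⌋ = $5,514. Book value $29,781.
Year 5: ⌊$29,781 × 125%/8⌋ = $4,653. Book value $25,128.
Year 6: ⌊$25,128 × 125%/8⌋ = $3,926. Book value $21,202.
Accumulated through year 6 = $58,757 − $21,202 = $37,555.

$37,555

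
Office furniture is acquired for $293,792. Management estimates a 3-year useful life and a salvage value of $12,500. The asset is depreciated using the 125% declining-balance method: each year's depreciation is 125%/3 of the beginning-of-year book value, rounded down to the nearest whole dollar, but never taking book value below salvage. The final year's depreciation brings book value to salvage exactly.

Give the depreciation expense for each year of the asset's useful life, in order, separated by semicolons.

$122,413; $71,407; $87,472

Depreciable base = $293,792 − $12,500 = $281,292.
Year 1: ⌊$293,792 × 125%/3⌋ = $122,413. Book value $171,379.
Year 2: ⌊$171,379 × 125%/3⌋ = $71,407. Book value $99,972.
Year 3 (final): $99,972 − $12,500 = $87,472. Book value $12,500.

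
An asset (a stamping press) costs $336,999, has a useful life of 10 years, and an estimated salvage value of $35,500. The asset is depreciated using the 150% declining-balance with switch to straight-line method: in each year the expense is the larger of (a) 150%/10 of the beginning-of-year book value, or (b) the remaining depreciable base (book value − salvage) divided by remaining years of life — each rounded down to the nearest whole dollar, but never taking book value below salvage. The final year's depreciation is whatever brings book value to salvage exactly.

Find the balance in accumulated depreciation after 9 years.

$278,693

Depreciable base = $336,999 − $35,500 = $301,499.
Year 1: DB = ⌊$336,999 × 150%/10⌋ = $50,549; SL = ⌊$301,499/10⌋ = $30,149 → take DB $50,549. Book value $286,450.
Year 2: DB = ⌊$286,450 × 150%/10⌋ = $42,967; SL = ⌊$250,950/9⌋ = $27,883 → take DB $42,967. Book value $243,483.
Year 3: DB = ⌊$243,483 × 150%/10⌋ = $36,522; SL = ⌊$207,983/8⌋ = $25,997 → take DB $36,522. Book value $206,961.
Year 4: DB = ⌊$206,961 × 150%/10⌋ = $31,044; SL = ⌊$171,461/7⌋ = $24,494 → take DB $31,044. Book value $175,917.
Year 5: DB = ⌊$175,917 × 150%/10⌋ = $26,387; SL = ⌊$140,417/6⌋ = $23,402 → take DB $26,387. Book value $149,530.
Year 6: DB = ⌊$149,530 × 150%/10⌋ = $22,429; SL = ⌊$114,030/5⌋ = $22,806 → take SL $22,806. Book value $126,724.
Year 7: DB = ⌊$126,724 × 150%/10⌋ = $19,008; SL = ⌊$91,224/4⌋ = $22,806 → take SL $22,806. Book value $103,918.
Year 8: DB = ⌊$103,918 × 150%/10⌋ = $15,587; SL = ⌊$68,418/3⌋ = $22,806 → take SL $22,806. Book value $81,112.
Year 9: DB = ⌊$81,112 × 150%/10⌋ = $12,166; SL = ⌊$45,612/2⌋ = $22,806 → take SL $22,806. Book value $58,306.
Accumulated through year 9 = $336,999 − $58,306 = $278,693.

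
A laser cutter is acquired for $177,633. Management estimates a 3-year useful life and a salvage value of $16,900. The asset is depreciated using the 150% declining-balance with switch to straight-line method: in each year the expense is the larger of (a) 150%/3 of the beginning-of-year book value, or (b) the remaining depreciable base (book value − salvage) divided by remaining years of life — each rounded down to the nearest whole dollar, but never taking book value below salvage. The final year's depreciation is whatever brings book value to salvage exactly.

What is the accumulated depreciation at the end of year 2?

Depreciable base = $177,633 − $16,900 = $160,733.
Year 1: DB = ⌊$177,633 × 150%/3⌋ = $88,816; SL = ⌊$160,733/3⌋ = $53,577 → take DB $88,816. Book value $88,817.
Year 2: DB = ⌊$88,817 × 150%/3⌋ = $44,408; SL = ⌊$71,917/2⌋ = $35,958 → take DB $44,408. Book value $44,409.
Accumulated through year 2 = $177,633 − $44,409 = $133,224.

$133,224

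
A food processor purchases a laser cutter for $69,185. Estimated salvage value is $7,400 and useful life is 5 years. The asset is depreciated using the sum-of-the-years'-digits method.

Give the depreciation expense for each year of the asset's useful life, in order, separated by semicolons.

Depreciable base = $69,185 − $7,400 = $61,785.
Sum of the years' digits = 5+4+3+2+1 = 15.
Year 1: $61,785 × 5/15 = $20,595. Book value $48,590.
Year 2: $61,785 × 4/15 = $16,476. Book value $32,114.
Year 3: $61,785 × 3/15 = $12,357. Book value $19,757.
Year 4: $61,785 × 2/15 = $8,238. Book value $11,519.
Year 5: $61,785 × 1/15 = $4,119. Book value $7,400.

$20,595; $16,476; $12,357; $8,238; $4,119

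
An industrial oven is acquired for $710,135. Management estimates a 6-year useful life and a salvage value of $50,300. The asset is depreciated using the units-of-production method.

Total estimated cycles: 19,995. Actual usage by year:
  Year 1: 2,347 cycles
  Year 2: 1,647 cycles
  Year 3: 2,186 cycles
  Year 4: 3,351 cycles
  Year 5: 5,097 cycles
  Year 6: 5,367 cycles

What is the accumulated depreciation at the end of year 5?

Depreciable base = $710,135 − $50,300 = $659,835.
Rate = $659,835 / 19,995 cycles = $33 per cycle.
Year 1: 2,347 × $33 = $77,451. Book value $632,684.
Year 2: 1,647 × $33 = $54,351. Book value $578,333.
Year 3: 2,186 × $33 = $72,138. Book value $506,195.
Year 4: 3,351 × $33 = $110,583. Book value $395,612.
Year 5: 5,097 × $33 = $168,201. Book value $227,411.
Accumulated through year 5 = $710,135 − $227,411 = $482,724.

$482,724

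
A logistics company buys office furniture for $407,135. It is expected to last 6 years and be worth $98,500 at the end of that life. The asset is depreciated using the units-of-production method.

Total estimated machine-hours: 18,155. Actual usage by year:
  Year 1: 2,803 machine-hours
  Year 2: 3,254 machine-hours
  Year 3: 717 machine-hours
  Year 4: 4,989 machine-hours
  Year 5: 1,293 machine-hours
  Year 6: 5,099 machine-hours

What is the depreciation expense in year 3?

$12,189

Depreciable base = $407,135 − $98,500 = $308,635.
Rate = $308,635 / 18,155 machine-hours = $17 per machine-hour.
Year 1: 2,803 × $17 = $47,651. Book value $359,484.
Year 2: 3,254 × $17 = $55,318. Book value $304,166.
Year 3: 717 × $17 = $12,189. Book value $291,977.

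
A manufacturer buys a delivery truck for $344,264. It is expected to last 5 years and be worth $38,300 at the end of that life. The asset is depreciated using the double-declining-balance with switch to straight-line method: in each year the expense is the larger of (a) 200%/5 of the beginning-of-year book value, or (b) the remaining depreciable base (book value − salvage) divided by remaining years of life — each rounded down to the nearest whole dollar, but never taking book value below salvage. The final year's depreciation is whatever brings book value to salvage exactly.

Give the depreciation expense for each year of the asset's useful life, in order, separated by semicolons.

$137,705; $82,623; $49,574; $29,744; $6,318

Depreciable base = $344,264 − $38,300 = $305,964.
Year 1: DB = ⌊$344,264 × 200%/5⌋ = $137,705; SL = ⌊$305,964/5⌋ = $61,192 → take DB $137,705. Book value $206,559.
Year 2: DB = ⌊$206,559 × 200%/5⌋ = $82,623; SL = ⌊$168,259/4⌋ = $42,064 → take DB $82,623. Book value $123,936.
Year 3: DB = ⌊$123,936 × 200%/5⌋ = $49,574; SL = ⌊$85,636/3⌋ = $28,545 → take DB $49,574. Book value $74,362.
Year 4: DB = ⌊$74,362 × 200%/5⌋ = $29,744; SL = ⌊$36,062/2⌋ = $18,031 → take DB $29,744. Book value $44,618.
Year 5 (final): $44,618 − $38,300 = $6,318. Book value $38,300.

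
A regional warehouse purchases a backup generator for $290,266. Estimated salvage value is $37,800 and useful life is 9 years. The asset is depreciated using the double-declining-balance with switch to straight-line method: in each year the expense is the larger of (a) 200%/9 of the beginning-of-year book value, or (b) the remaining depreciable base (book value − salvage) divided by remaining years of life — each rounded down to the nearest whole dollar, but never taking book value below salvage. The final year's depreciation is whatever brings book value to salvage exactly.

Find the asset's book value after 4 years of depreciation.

Depreciable base = $290,266 − $37,800 = $252,466.
Year 1: DB = ⌊$290,266 × 200%/9⌋ = $64,503; SL = ⌊$252,466/9⌋ = $28,051 → take DB $64,503. Book value $225,763.
Year 2: DB = ⌊$225,763 × 200%/9⌋ = $50,169; SL = ⌊$187,963/8⌋ = $23,495 → take DB $50,169. Book value $175,594.
Year 3: DB = ⌊$175,594 × 200%/9⌋ = $39,020; SL = ⌊$137,794/7⌋ = $19,684 → take DB $39,020. Book value $136,574.
Year 4: DB = ⌊$136,574 × 200%/9⌋ = $30,349; SL = ⌊$98,774/6⌋ = $16,462 → take DB $30,349. Book value $106,225.

$106,225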